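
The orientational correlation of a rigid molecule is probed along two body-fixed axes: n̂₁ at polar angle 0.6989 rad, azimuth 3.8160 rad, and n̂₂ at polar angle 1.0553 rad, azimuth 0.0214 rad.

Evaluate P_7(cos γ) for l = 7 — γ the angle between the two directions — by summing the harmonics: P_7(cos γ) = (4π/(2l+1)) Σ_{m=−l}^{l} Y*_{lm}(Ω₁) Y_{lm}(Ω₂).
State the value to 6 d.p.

Addition theorem: P_7(cos γ) = (4π/15) Σ_m Y*_{lm}(Ω₁) Y_{lm}(Ω₂), m = −7…7:
  m=-7: Y*=-0.000193+0.022816i  Y=+0.186602-0.028164i  product +0.000607+0.004263i
  m=-6: Y*=-0.062760-0.079880i  Y=+0.396786-0.051229i  product -0.028994-0.028480i
  m=-5: Y*=+0.260648+0.061151i  Y=+0.392737-0.042184i  product +0.104946+0.013021i
  m=-4: Y*=-0.401510+0.190971i  Y=+0.032884-0.002822i  product -0.012664+0.007413i
  m=-3: Y*=+0.173059-0.356052i  Y=-0.334045+0.021475i  product -0.050163+0.122654i
  m=-2: Y*=-0.003826-0.016951i  Y=-0.191717+0.008210i  product +0.000873+0.003218i
  m=-1: Y*=+0.306332+0.244898i  Y=+0.262855-0.005626i  product +0.081899+0.062649i
  m=+0: Y*=-0.107658-0.000000i  Y=+0.228248+0.000000i  product -0.024573-0.000000i
  m=+1: Y*=-0.306332+0.244898i  Y=-0.262855-0.005626i  product +0.081899-0.062649i
  m=+2: Y*=-0.003826+0.016951i  Y=-0.191717-0.008210i  product +0.000873-0.003218i
  m=+3: Y*=-0.173059-0.356052i  Y=+0.334045+0.021475i  product -0.050163-0.122654i
  m=+4: Y*=-0.401510-0.190971i  Y=+0.032884+0.002822i  product -0.012664-0.007413i
  m=+5: Y*=-0.260648+0.061151i  Y=-0.392737-0.042184i  product +0.104946-0.013021i
  m=+6: Y*=-0.062760+0.079880i  Y=+0.396786+0.051229i  product -0.028994+0.028480i
  m=+7: Y*=+0.000193+0.022816i  Y=-0.186602-0.028164i  product +0.000607-0.004263i
Accumulated sum +0.168432-0.000000i; after 4π/(2l+1) scaling, +0.141105-0.000000i ⇒ P_7 = 0.141105

0.141105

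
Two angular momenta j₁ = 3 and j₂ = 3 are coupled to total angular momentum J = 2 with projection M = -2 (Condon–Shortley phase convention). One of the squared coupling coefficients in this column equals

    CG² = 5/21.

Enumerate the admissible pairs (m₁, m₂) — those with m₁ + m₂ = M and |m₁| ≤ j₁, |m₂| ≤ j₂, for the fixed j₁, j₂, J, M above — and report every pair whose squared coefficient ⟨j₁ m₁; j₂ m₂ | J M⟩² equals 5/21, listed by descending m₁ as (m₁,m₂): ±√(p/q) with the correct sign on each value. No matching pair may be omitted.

(0,-2): −√(5/21); (-2,0): −√(5/21)

Admissible pairs with m₁+m₂ = M = -2: (-3,1), (-2,0), (-1,-1), (0,-2), (1,-3)
  (m₁,m₂)=(1,-3): CG² = 5/42, CG = +√(5/42)
  (m₁,m₂)=(0,-2): CG² = 5/21, CG = −√(5/21)   ← matches the target
  (m₁,m₂)=(-1,-1): CG² = 2/7, CG = +√(2/7)
  (m₁,m₂)=(-2,0): CG² = 5/21, CG = −√(5/21)   ← matches the target
  (m₁,m₂)=(-3,1): CG² = 5/42, CG = +√(5/42)
Pairs with CG² = 5/21: (0,-2): −√(5/21); (-2,0): −√(5/21)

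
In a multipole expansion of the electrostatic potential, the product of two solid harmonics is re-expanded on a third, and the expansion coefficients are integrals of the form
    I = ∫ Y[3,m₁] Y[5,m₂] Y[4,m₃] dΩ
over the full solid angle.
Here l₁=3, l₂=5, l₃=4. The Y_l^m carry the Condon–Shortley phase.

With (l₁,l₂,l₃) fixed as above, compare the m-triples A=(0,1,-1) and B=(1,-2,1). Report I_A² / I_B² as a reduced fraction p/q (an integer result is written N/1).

1083/1792

Same 3,5,4: normalisation and zero-m 3j drop out of the ratio.
A: Δ: 4! 2! 6! / 13! → 1/180180; sum: t=1:−1/1440 t=2:+1/192 t=3:−1/432 = 19/8640; 3j²(3 5 4; 0 1 -1) = Δ·Π!·Σ² = 361/30030  (sign -1)
B: Δ: 4! 2! 6! / 13! → 1/180180; sum: t=0:+1/1728 t=1:−1/288 t=2:+1/960 = -1/540; 3j²(3 5 4; 1 -2 1) = Δ·Π!·Σ² = 128/6435  (sign +1)
I_A²/I_B² = (361/30030)/(128/6435) = 1083/1792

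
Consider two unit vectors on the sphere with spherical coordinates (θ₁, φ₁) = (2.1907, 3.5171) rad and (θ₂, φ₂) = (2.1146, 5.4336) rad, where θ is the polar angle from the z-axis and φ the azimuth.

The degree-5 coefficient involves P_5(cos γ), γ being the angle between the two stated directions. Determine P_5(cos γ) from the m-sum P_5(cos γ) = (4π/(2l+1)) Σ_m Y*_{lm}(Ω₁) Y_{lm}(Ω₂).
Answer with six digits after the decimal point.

0.118707

Summing Y*_{l m}(θ₁,φ₁)·Y_{l m}(θ₂,φ₂) over m ∈ [−5, 5]; prefactor 4π/(2·5+1) = 1.142397:
  term(m=-5) = (-0.034876, 0.005547)   from Y*(Ω₁)=(0.050064, -0.158062), Y(Ω₂)=(-0.095409, -0.190430)
  term(m=-4) = (0.028480, -0.149716)   from Y*(Ω₁)=(-0.025715, -0.373349), Y(Ω₂)=(0.393886, 0.103412)
  term(m=-3) = (0.099977, 0.059074)   from Y*(Ω₁)=(-0.163366, -0.343196), Y(Ω₂)=(-0.253384, 0.170698)
  term(m=-2) = (0.000796, -0.000659)   from Y*(Ω₁)=(-0.005976, -0.005578), Y(Ω₂)=(-0.016187, 0.125400)
  term(m=-1) = (-0.040111, -0.111367)   from Y*(Ω₁)=(0.323276, 0.127440), Y(Ω₂)=(-0.224925, -0.255826)
  term(m=+0) = (-0.004623, 0.000000)   from Y*(Ω₁)=(0.098463, -0.000000), Y(Ω₂)=(-0.046948, 0.000000)
  term(m=+1) = (-0.040111, 0.111367)   from Y*(Ω₁)=(-0.323276, 0.127440), Y(Ω₂)=(0.224925, -0.255826)
  term(m=+2) = (0.000796, 0.000659)   from Y*(Ω₁)=(-0.005976, 0.005578), Y(Ω₂)=(-0.016187, -0.125400)
  term(m=+3) = (0.099977, -0.059074)   from Y*(Ω₁)=(0.163366, -0.343196), Y(Ω₂)=(0.253384, 0.170698)
  term(m=+4) = (0.028480, 0.149716)   from Y*(Ω₁)=(-0.025715, 0.373349), Y(Ω₂)=(0.393886, -0.103412)
  term(m=+5) = (-0.034876, -0.005547)   from Y*(Ω₁)=(-0.050064, -0.158062), Y(Ω₂)=(0.095409, -0.190430)
Σ over m = (0.103910, -0.000000); ×(4π/11) → (0.118707, -0.000000). Real part: 0.118707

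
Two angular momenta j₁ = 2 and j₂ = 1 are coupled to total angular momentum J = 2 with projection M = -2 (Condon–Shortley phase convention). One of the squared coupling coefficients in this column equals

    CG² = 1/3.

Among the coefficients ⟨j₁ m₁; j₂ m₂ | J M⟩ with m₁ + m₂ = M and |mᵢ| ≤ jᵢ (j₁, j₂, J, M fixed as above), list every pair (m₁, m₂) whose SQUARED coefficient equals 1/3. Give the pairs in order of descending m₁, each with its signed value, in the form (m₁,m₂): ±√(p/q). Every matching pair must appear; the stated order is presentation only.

(-1,-1): +√(1/3)

Admissible pairs with m₁+m₂ = M = -2: (-2,0), (-1,-1)
  (m₁,m₂)=(-1,-1): CG² = 1/3, CG = +√(1/3)   ← matches the target
  (m₁,m₂)=(-2,0): CG² = 2/3, CG = −√(2/3)
Pairs with CG² = 1/3: (-1,-1): +√(1/3)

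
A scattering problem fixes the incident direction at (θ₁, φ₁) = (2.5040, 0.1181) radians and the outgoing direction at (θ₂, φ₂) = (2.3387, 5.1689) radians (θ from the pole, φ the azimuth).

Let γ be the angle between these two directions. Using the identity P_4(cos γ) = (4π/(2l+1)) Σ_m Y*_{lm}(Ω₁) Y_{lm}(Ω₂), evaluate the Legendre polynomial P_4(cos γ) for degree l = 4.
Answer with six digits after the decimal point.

Term-by-term m-sum for l=4 (normalisation 4π/9 = 1.396263):
  term(m=-4) = 0.00142 - 0.00643j   from Y*(Ω₁)=0.04948 + 0.02528j, Y(Ω₂)=-0.02992 - 0.11467j
  term(m=-3) = -0.05834 - 0.03621j   from Y*(Ω₁)=-0.19896 - 0.07360j, Y(Ω₂)=0.31713 + 0.06470j
  term(m=-2) = -0.13386 + 0.10755j   from Y*(Ω₁)=0.40561 + 0.09763j, Y(Ω₂)=-0.25163 + 0.32571j
  term(m=-1) = 0.01019 + 0.02895j   from Y*(Ω₁)=-0.34147 - 0.04052j, Y(Ω₂)=-0.03935 - 0.08012j
  term(m=+0) = 0.06623 + 0.00000j   from Y*(Ω₁)=-0.18820 + 0.00000j, Y(Ω₂)=-0.35192 + 0.00000j
  term(m=+1) = 0.01019 - 0.02895j   from Y*(Ω₁)=0.34147 - 0.04052j, Y(Ω₂)=0.03935 - 0.08012j
  term(m=+2) = -0.13386 - 0.10755j   from Y*(Ω₁)=0.40561 - 0.09763j, Y(Ω₂)=-0.25163 - 0.32571j
  term(m=+3) = -0.05834 + 0.03621j   from Y*(Ω₁)=0.19896 - 0.07360j, Y(Ω₂)=-0.31713 + 0.06470j
  term(m=+4) = 0.00142 + 0.00643j   from Y*(Ω₁)=0.04948 - 0.02528j, Y(Ω₂)=-0.02992 + 0.11467j
Total Σ_m = -0.29495 + 0.00000j. Multiply by 1.396263: -0.41182 + 0.00000j. P_4(cos γ) = -0.411822

-0.411822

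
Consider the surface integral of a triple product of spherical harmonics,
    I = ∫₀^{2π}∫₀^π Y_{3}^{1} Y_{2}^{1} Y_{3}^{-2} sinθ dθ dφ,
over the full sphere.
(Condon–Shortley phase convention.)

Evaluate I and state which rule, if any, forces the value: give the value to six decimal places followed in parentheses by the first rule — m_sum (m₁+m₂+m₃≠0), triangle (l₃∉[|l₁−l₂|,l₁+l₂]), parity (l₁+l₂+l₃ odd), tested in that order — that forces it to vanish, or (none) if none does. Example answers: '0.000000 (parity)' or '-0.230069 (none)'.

Checks pass: Σm=0; 8 even; l₃=3∈[1,5].
(2·3+1)(2·2+1)(2·3+1) = 245
Δ: 2! 4! 2! / 9! → 1/3780
sum: t=0:+1/24 t=1:−1/4 t=2:+1/24 = -1/6
3j²(3 2 3; 0 0 0) = Δ·Π!·Σ² = 4/105  (sign +1)
sum: t=1:−1/12 t=2:+1/48 = -1/16
3j²(3 2 3; 1 1 -2) = Δ·Π!·Σ² = 1/28  (sign +1)
combine: 4πI² = 245·4/105·1/28 = 1/3
take √, sign +1: I = 0.16286750
No selection rule forces the value: the integral is nonzero (none).

0.162868 (none)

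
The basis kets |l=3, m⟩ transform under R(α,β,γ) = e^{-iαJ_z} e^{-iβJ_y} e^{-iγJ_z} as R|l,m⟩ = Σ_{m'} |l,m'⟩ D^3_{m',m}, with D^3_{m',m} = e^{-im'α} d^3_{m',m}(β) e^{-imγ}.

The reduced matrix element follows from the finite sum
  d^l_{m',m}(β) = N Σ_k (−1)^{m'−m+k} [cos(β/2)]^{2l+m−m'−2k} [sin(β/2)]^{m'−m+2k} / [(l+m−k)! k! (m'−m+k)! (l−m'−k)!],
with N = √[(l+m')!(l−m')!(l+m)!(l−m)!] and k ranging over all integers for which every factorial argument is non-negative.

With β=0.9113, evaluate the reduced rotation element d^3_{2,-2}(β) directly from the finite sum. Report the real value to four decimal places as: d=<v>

d=0.1439

d^3_{2,-2}(β=0.9113) via the finite sum:
With c≡cos(β/2)=0.897975 and s≡sin(β/2)=0.440046, N=[120·1·1·120]^{1/2}=120.000000
k: max(0,(-2)−(2))=0 … min(3+(-2),3−(2))=1
  k=0: (−1)^4·120.0000/(24)·0.8980^2·0.4400^4 = +0.151179
  k=1: (−1)^5·120.0000/(120)·0.8980^0·0.4400^6 = -0.007261
d^3_{2,-2}(0.9113) = +0.151179 -0.007261 = +0.143918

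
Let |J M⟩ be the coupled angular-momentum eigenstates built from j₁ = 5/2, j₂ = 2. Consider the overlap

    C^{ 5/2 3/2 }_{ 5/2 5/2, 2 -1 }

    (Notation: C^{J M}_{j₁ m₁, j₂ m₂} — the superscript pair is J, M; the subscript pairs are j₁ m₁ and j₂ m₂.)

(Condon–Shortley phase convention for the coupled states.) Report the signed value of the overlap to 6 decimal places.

√[6·2!3!2!/8! · 5!0!1!3!4!1!] = √(432/7)
  +(−1)^0/∏(0,2,0,1,3,1)! = 1/12  (running 1/12)
⟨..|..⟩ = √(432/7)·(1/12) = +0.654654

+0.654654  (= +√(3/7))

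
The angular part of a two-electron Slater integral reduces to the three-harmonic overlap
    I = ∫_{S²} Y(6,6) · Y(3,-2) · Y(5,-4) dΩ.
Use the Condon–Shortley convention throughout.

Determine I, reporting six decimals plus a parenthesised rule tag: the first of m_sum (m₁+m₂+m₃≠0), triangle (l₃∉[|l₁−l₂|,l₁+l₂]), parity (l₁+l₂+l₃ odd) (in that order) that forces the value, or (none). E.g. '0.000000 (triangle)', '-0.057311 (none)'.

Rules hold: Σm=0, L=14 even, 3≤5≤9.
N = 13·7·11 = 1001
Δ = 4!·8!·2!/15! = 1/675675
Racah Σ t=1..3: t=1:−1/8640 t=2:+1/2304 t=3:−1/8640 = 7/34560
⇒ 3j(6 3 5; 0 0 0)² = 7/429, sgn -1
Racah Σ t=0..0: t=0:+1/967680 = 1/967680
⇒ 3j(6 3 5; 6 -2 -4)² = 3/91, sgn -1
4πI² = N·(3j₀)²·(3jₘ)² = 7/13
I = +1·√(0.538462/4π) = 0.20700098
No selection rule forces the value: the integral is nonzero (none).

0.207001 (none)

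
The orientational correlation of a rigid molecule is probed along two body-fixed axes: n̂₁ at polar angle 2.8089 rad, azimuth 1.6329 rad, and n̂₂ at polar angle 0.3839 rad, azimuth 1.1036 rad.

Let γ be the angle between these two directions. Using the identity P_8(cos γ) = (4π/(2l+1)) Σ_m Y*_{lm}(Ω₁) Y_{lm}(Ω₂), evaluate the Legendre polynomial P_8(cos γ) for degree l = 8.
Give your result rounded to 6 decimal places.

0.119209

Addition theorem: P_8(cos γ) = (4π/17) Σ_m Y*_{lm}(Ω₁) Y_{lm}(Ω₂), m = −8…8:
  term(m=-8) = (-0.000000, -0.000000)   from Y*(Ω₁)=(0.000059, 0.000032), Y(Ω₂)=(-0.000165, -0.000112)
  term(m=-7) = (0.000001, 0.000001)   from Y*(Ω₁)=(-0.000325, 0.000700), Y(Ω₂)=(0.000254, -0.001960)
  term(m=-6) = (-0.000070, -0.000002)   from Y*(Ω₁)=(-0.005275, -0.002062), Y(Ω₂)=(0.011660, -0.004104)
  term(m=-5) = (0.001437, -0.000776)   from Y*(Ω₁)=(0.009074, -0.028278), Y(Ω₂)=(0.039662, 0.038090)
  term(m=-4) = (-0.010534, 0.017321)   from Y*(Ω₁)=(0.110595, 0.028053), Y(Ω₂)=(-0.052166, 0.169846)
  term(m=-3) = (0.002160, -0.126304)   from Y*(Ω₁)=(-0.058050, 0.307963), Y(Ω₂)=(-0.397332, 0.067880)
  term(m=-2) = (0.156064, 0.277572)   from Y*(Ω₁)=(-0.556721, -0.069507), Y(Ω₂)=(-0.337317, -0.456470)
  term(m=-1) = (-0.114217, -0.066815)   from Y*(Ω₁)=(0.029292, -0.471062), Y(Ω₂)=(0.126273, -0.250320)
  term(m=+0) = (0.091585, 0.000000)   from Y*(Ω₁)=(-0.231248, -0.000000), Y(Ω₂)=(-0.396047, 0.000000)
  term(m=+1) = (-0.114217, 0.066815)   from Y*(Ω₁)=(-0.029292, -0.471062), Y(Ω₂)=(-0.126273, -0.250320)
  term(m=+2) = (0.156064, -0.277572)   from Y*(Ω₁)=(-0.556721, 0.069507), Y(Ω₂)=(-0.337317, 0.456470)
  term(m=+3) = (0.002160, 0.126304)   from Y*(Ω₁)=(0.058050, 0.307963), Y(Ω₂)=(0.397332, 0.067880)
  term(m=+4) = (-0.010534, -0.017321)   from Y*(Ω₁)=(0.110595, -0.028053), Y(Ω₂)=(-0.052166, -0.169846)
  term(m=+5) = (0.001437, 0.000776)   from Y*(Ω₁)=(-0.009074, -0.028278), Y(Ω₂)=(-0.039662, 0.038090)
  term(m=+6) = (-0.000070, 0.000002)   from Y*(Ω₁)=(-0.005275, 0.002062), Y(Ω₂)=(0.011660, 0.004104)
  term(m=+7) = (0.000001, -0.000001)   from Y*(Ω₁)=(0.000325, 0.000700), Y(Ω₂)=(-0.000254, -0.001960)
  term(m=+8) = (-0.000000, 0.000000)   from Y*(Ω₁)=(0.000059, -0.000032), Y(Ω₂)=(-0.000165, 0.000112)
Total Σ_m = (0.161267, -0.000000). Multiply by 0.739198: (0.119209, -0.000000). P_8(cos γ) = 0.119209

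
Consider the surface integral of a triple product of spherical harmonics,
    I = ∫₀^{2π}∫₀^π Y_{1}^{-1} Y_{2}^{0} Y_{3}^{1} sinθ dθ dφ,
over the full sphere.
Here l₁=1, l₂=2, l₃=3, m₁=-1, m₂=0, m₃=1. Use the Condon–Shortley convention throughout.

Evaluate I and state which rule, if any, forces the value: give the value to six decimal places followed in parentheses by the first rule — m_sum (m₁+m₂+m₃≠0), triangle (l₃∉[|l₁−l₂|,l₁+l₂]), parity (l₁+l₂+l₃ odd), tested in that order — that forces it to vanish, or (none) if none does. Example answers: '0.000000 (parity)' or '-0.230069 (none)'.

-0.202301 (none)

Rules hold: Σm=0, L=6 even, 1≤3≤3.
N = 3·5·7 = 105
Δ = 0!·2!·4!/7! = 1/105
Racah Σ t=0..0: t=0:+1/4 = 1/4
⇒ 3j(1 2 3; 0 0 0)² = 3/35, sgn -1
Racah Σ t=0..0: t=0:+1/8 = 1/8
⇒ 3j(1 2 3; -1 0 1)² = 2/35, sgn +1
4πI² = N·(3j₀)²·(3jₘ)² = 18/35
I = -1·√(0.514286/4π) = -0.20230066
No selection rule forces the value: the integral is nonzero (none).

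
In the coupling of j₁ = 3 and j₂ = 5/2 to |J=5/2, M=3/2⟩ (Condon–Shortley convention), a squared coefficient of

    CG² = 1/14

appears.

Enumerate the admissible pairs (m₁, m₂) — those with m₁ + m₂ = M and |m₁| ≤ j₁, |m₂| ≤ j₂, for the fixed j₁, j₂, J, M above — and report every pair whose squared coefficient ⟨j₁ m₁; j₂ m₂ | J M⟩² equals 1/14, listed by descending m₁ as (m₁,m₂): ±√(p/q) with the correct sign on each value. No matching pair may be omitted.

(2,-1/2): −√(1/14)

Admissible pairs with m₁+m₂ = M = 3/2: (-1,5/2), (0,3/2), (1,1/2), (2,-1/2), (3,-3/2)
  (m₁,m₂)=(3,-3/2): CG² = 8/21, CG = +√(8/21)
  (m₁,m₂)=(2,-1/2): CG² = 1/14, CG = −√(1/14)   ← matches the target
  (m₁,m₂)=(1,1/2): CG² = 1/35, CG = −√(1/35)
  (m₁,m₂)=(0,3/2): CG² = 7/30, CG = +√(7/30)
  (m₁,m₂)=(-1,5/2): CG² = 2/7, CG = −√(2/7)
Pairs with CG² = 1/14: (2,-1/2): −√(1/14)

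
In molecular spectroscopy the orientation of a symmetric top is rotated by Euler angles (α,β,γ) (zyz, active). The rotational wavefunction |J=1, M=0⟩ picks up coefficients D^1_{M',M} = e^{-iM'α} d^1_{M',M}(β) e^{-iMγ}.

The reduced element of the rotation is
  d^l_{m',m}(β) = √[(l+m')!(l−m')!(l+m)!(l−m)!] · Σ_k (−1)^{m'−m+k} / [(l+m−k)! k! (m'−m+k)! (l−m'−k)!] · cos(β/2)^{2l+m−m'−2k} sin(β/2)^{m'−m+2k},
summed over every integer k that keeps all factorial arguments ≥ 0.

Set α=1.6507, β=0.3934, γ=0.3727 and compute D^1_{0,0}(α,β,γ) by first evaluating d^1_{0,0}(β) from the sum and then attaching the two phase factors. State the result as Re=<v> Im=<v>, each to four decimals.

D^1_{0,0}(1.6507,0.3934,0.3727) = e^{-i·0·1.6507}·d^1_{0,0}(0.3934)·e^{-i·0·0.3727}. Compute d first:
With c≡cos(β/2)=0.980717 and s≡sin(β/2)=0.195434, N=[1·1·1·1]^{1/2}=1.000000
k: max(0,(0)−(0))=0 … min(1+(0),1−(0))=1
  k=0: (−1)^0·1.0000/(1)·0.9807^2·0.1954^0 = +0.961806
  k=1: (−1)^1·1.0000/(1)·0.9807^0·0.1954^2 = -0.038194
d^1_{0,0}(0.3934) = +0.961806 -0.038194 = +0.923611
Attach z-rotation phases: D = e^{-i(0)(1.6507)}·(+0.923611)·e^{-i(0)(0.3727)} = +0.923611+0.000000i

Re=0.9236 Im=0.0000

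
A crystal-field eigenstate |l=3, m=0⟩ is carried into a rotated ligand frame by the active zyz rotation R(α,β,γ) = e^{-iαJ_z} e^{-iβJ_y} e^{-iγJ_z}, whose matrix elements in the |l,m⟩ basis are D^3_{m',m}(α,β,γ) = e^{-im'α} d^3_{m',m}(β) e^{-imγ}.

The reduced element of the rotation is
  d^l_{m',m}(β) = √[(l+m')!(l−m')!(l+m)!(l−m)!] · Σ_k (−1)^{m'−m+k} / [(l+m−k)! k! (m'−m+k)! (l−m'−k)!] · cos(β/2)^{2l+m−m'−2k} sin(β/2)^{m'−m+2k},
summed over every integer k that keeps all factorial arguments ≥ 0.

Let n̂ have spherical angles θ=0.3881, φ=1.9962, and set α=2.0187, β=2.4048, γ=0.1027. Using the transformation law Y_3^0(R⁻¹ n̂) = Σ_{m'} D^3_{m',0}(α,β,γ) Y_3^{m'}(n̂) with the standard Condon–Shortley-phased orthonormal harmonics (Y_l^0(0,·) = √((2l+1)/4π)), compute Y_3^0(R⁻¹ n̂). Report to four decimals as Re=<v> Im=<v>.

Need the full column D^3_{m',0} for m'=−3..3 at α=2.0187, β=2.4048, γ=0.1027.
cos(β/2)=0.360120, sin(β/2)=0.932906
d^3_{-3,0}: single k=3 term ⇒ +0.169578;  D = +0.165224-0.038179i
d^3_{-2,0}: k∈[2..3] ⇒ +0.080172 -0.538030 = -0.457857;  D = +0.286110+0.357456i
d^3_{-1,0}: k∈[1..3] ⇒ +0.019573 -0.394064 +0.881510 = +0.507019;  D = -0.219578+0.457005i
d^3_{0,0}: k∈[0..3] ⇒ +0.002181 -0.131737 +0.884073 -0.659216 = +0.095302;  D = +0.095302+0.000000i
d^3_{1,0}: k∈[0..2] ⇒ -0.019573 +0.394064 -0.881510 = -0.507019;  D = +0.219578+0.457005i
d^3_{2,0}: k∈[0..1] ⇒ +0.080172 -0.538030 = -0.457857;  D = +0.286110-0.357456i
d^3_{3,0}: single k=0 term ⇒ -0.169578;  D = -0.165224-0.038179i
Y_3^{m'}(θ=0.3881,φ=1.9962) and Σ D·Y over m':
  (+0.1652-0.0382i)·(+0.0216+0.0066i)  (+0.2861+0.3575i)·(-0.0893+0.1019i)  (-0.2196+0.4570i)·(-0.1657-0.3658i)  (+0.0953+0.0000i)·(+0.4435+0.0000i)  (+0.2196+0.4570i)·(+0.1657-0.3658i)  (+0.2861-0.3575i)·(-0.0893-0.1019i)  (-0.1652-0.0382i)·(-0.0216+0.0066i)
Y_3^0(R⁻¹ n̂) = +0.333156+0.000000i

Re=0.3332 Im=0.0000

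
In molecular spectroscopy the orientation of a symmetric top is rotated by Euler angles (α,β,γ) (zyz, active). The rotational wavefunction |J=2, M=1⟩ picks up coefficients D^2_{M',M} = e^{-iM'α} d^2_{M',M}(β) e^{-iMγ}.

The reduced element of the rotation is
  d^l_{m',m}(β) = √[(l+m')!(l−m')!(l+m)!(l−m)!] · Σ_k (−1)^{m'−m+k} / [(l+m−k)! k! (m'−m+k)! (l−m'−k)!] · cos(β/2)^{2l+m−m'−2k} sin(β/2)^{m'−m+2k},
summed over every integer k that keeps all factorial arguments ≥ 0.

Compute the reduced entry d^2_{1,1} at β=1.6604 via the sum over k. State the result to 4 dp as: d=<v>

d=-0.5367

d^2_{1,1}(β=1.6604) via the finite sum:
c=cos(1.660400/2)=0.674728, s=sin(1.660400/2)=0.738066; N=√[6·1·6·1]=6.000000
k: max(0,(1)−(1))=0 … min(2+(1),2−(1))=1
  k=0: (−1)^0·6.0000/(6)·0.6747^4·0.7381^0 = +0.207260
  k=1: (−1)^1·6.0000/(2)·0.6747^2·0.7381^2 = -0.743994
d^2_{1,1}(1.6604) = +0.207260 -0.743994 = -0.536735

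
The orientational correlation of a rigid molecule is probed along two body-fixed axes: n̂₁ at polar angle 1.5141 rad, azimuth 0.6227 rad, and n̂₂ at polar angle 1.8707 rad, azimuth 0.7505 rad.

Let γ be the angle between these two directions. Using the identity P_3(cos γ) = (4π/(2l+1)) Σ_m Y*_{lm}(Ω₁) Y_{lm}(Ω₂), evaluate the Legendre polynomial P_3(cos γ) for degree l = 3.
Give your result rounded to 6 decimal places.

0.612457

Addition theorem: P_3(cos γ) = (4π/7) Σ_m Y*_{lm}(Ω₁) Y_{lm}(Ω₂), m = −3…3:
  m=-3: Y*=(-0.121635, 0.397000)  Y=(-0.228961, -0.282729)  product (0.140093, -0.056508)
  m=-2: Y*=(0.018454, 0.054697)  Y=(-0.019218, 0.274901)  product (-0.015391, 0.004022)
  m=-1: Y*=(-0.257892, -0.185164)  Y=(-0.127267, 0.118681)  product (0.054797, -0.007041)
  m=+0: Y*=(-0.063100, -0.000000)  Y=(0.282630, 0.000000)  product (-0.017834, -0.000000)
  m=+1: Y*=(0.257892, -0.185164)  Y=(0.127267, 0.118681)  product (0.054797, 0.007041)
  m=+2: Y*=(0.018454, -0.054697)  Y=(-0.019218, -0.274901)  product (-0.015391, -0.004022)
  m=+3: Y*=(0.121635, 0.397000)  Y=(0.228961, -0.282729)  product (0.140093, 0.056508)
Σ over m = (0.341164, 0.000000); ×(4π/7) → (0.612457, 0.000000). Real part: 0.612457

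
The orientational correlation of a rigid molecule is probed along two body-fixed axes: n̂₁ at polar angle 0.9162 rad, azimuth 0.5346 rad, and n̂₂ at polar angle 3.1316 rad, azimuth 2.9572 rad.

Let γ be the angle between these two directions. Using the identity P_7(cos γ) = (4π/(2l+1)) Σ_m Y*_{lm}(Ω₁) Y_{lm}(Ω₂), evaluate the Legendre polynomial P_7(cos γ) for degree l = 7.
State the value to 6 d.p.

-0.315958

Addition theorem: P_7(cos γ) = (4π/15) Σ_m Y*_{lm}(Ω₁) Y_{lm}(Ω₂), m = −7…7:
  m=-7: Y*=-0.081563-0.055873i  Y=-0.000000-0.000000i  product -0.000000+0.000000i
  m=-6: Y*=-0.283288-0.018726i  Y=-0.000000-0.000000i  product +0.000000+0.000000i
  m=-5: Y*=-0.392785+0.198827i  Y=-0.000000-0.000000i  product +0.000000+0.000000i
  m=-4: Y*=-0.173033+0.271386i  Y=-0.000000-0.000000i  product +0.000000-0.000000i
  m=-3: Y*=+0.003310-0.100244i  Y=-0.000008-0.000005i  product -0.000000+0.000001i
  m=-2: Y*=-0.176580-0.322006i  Y=-0.000699-0.000270i  product +0.000036+0.000273i
  m=-1: Y*=-0.048969-0.028995i  Y=-0.040129-0.007485i  product +0.001748+0.001530i
  m=+0: Y*=+0.348953-0.000000i  Y=-1.091022+0.000000i  product -0.380716+0.000000i
  m=+1: Y*=+0.048969-0.028995i  Y=+0.040129-0.007485i  product +0.001748-0.001530i
  m=+2: Y*=-0.176580+0.322006i  Y=-0.000699+0.000270i  product +0.000036-0.000273i
  m=+3: Y*=-0.003310-0.100244i  Y=+0.000008-0.000005i  product -0.000000-0.000001i
  m=+4: Y*=-0.173033-0.271386i  Y=-0.000000+0.000000i  product +0.000000+0.000000i
  m=+5: Y*=+0.392785+0.198827i  Y=+0.000000-0.000000i  product +0.000000-0.000000i
  m=+6: Y*=-0.283288+0.018726i  Y=-0.000000+0.000000i  product +0.000000-0.000000i
  m=+7: Y*=+0.081563-0.055873i  Y=+0.000000-0.000000i  product -0.000000-0.000000i
Total Σ_m = -0.377147+0.000000i. Multiply by 0.837758: -0.315958+0.000000i. P_7(cos γ) = -0.315958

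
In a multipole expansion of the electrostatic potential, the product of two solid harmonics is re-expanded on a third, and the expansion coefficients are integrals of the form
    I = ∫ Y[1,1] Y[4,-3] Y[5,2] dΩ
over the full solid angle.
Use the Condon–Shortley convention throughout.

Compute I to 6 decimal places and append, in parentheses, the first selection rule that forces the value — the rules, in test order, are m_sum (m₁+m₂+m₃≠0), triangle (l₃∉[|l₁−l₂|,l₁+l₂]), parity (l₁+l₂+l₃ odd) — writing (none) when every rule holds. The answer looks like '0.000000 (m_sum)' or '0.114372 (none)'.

m-sum 0 ✓  L=10 even ✓  3≤5≤5 ✓
Π(2lᵢ+1) = 3×9×11 = 297
triangle coeff Δ(1,4,5) = 1/495
Σ_t [0,0]: t=0:+1/576 = 1/576
(3j)²=5/99 [(1 4 5; 0 0 0)], sign=-1
Σ_t [0,0]: t=0:+1/10080 = 1/10080
(3j)²=1/165 [(1 4 5; 1 -3 2)], sign=-1
⇒ 4πI² = 1/11
I = (+1)√(1/11/(4π)) = 0.08505478
No selection rule forces the value: the integral is nonzero (none).

0.085055 (none)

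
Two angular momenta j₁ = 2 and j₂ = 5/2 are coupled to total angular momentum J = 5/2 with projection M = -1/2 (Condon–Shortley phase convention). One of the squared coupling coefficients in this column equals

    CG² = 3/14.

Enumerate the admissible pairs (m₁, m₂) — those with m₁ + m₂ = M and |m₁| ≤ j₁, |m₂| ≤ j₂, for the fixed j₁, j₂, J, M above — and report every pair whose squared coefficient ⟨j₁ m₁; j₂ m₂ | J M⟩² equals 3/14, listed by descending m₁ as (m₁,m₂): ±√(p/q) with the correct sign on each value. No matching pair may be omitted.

Admissible pairs with m₁+m₂ = M = -1/2: (-2,3/2), (-1,1/2), (0,-1/2), (1,-3/2), (2,-5/2)
  (m₁,m₂)=(2,-5/2): CG² = 3/14, CG = +√(3/14)   ← matches the target
  (m₁,m₂)=(1,-3/2): CG² = 6/35, CG = +√(6/35)
  (m₁,m₂)=(0,-1/2): CG² = 8/35, CG = −√(8/35)
  (m₁,m₂)=(-1,1/2): CG² = 0/1, CG = 0
  (m₁,m₂)=(-2,3/2): CG² = 27/70, CG = +√(27/70)
Pairs with CG² = 3/14: (2,-5/2): +√(3/14)

(2,-5/2): +√(3/14)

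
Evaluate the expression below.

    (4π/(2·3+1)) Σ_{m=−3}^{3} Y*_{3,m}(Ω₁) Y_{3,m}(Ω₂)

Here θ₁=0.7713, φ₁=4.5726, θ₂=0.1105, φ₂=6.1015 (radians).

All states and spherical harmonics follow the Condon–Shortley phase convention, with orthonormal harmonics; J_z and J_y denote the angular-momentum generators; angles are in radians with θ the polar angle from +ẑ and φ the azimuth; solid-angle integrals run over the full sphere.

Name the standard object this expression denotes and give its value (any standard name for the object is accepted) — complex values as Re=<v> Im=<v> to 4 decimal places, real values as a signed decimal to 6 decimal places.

Legendre polynomial (addition theorem), -0.156693

This sum is the spherical-harmonic addition theorem: it equals the Legendre polynomial P_l(cos γ) of the angle γ between the two directions.
Addition theorem: P_3(cos γ) = (4π/7) Σ_m Y*_{lm}(Ω₁) Y_{lm}(Ω₂), m = −3…3:
  [-3]  conj(Y_{3,-3})(Ω₁) = +0.057542+0.129071i ; Y_{3,-3}(Ω₂) = +0.000478+0.000290i ; Δ = -0.000010+0.000078i
  [-2]  conj(Y_{3,-2})(Ω₁) = -0.342230+0.098253i ; Y_{3,-2}(Ω₂) = +0.011546+0.004390i ; Δ = -0.004383-0.000368i
  [-1]  conj(Y_{3,-1})(Ω₁) = -0.049296-0.350345i ; Y_{3,-1}(Ω₂) = +0.138077+0.025366i ; Δ = +0.002080-0.049625i
  [+0]  conj(Y_{3,0})(Ω₁) = -0.114926-0.000000i ; Y_{3,0}(Ω₂) = +0.719249+0.000000i ; Δ = -0.082660-0.000000i
  [+1]  conj(Y_{3,1})(Ω₁) = +0.049296-0.350345i ; Y_{3,1}(Ω₂) = -0.138077+0.025366i ; Δ = +0.002080+0.049625i
  [+2]  conj(Y_{3,2})(Ω₁) = -0.342230-0.098253i ; Y_{3,2}(Ω₂) = +0.011546-0.004390i ; Δ = -0.004383+0.000368i
  [+3]  conj(Y_{3,3})(Ω₁) = -0.057542+0.129071i ; Y_{3,3}(Ω₂) = -0.000478+0.000290i ; Δ = -0.000010-0.000078i
Accumulated sum -0.087285-0.000000i; after 4π/(2l+1) scaling, -0.156693-0.000000i ⇒ P_3 = -0.156693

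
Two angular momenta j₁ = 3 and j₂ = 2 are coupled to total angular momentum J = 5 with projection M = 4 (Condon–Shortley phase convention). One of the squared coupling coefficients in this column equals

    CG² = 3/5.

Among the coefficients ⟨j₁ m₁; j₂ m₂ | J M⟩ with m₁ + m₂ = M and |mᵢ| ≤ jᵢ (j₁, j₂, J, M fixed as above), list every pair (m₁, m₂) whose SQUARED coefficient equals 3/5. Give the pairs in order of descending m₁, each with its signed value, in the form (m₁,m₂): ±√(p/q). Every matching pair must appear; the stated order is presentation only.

Admissible pairs with m₁+m₂ = M = 4: (2,2), (3,1)
  (m₁,m₂)=(3,1): CG² = 2/5, CG = +√(2/5)
  (m₁,m₂)=(2,2): CG² = 3/5, CG = +√(3/5)   ← matches the target
Pairs with CG² = 3/5: (2,2): +√(3/5)

(2,2): +√(3/5)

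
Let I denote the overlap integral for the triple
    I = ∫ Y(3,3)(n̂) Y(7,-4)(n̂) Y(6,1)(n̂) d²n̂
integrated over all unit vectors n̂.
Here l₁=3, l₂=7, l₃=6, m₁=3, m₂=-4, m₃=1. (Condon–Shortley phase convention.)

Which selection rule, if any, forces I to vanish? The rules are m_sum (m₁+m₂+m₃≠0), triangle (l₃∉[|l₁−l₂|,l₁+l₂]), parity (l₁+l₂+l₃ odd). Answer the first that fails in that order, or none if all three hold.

m₁+m₂+m₃ = 3 − 4 + 1 = 0  ✓
triangle: |3−7|=4 ≤ l₃=6 ≤ 3+7=10  ✓
parity: l₁+l₂+l₃ = 16 is even  ✓

none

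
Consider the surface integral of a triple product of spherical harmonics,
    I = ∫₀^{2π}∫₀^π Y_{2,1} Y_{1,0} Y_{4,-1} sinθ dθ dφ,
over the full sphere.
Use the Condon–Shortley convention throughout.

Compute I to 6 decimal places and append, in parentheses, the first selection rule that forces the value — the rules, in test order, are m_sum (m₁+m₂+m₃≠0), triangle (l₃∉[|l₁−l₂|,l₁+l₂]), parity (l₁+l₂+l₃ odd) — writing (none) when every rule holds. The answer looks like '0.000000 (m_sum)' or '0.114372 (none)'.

0.000000 (triangle)

|2−1|≤4≤2+1 violated ⇒ I = 0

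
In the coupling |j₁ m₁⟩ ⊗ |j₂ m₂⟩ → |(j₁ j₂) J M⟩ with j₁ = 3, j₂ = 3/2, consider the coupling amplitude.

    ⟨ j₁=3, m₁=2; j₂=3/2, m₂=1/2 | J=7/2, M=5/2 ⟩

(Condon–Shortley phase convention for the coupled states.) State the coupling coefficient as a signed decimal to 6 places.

+0.377964

triangle: 1!×5!×2!/9! = 240/362880
(j±m)!: 5!×1!×2!×1!×6!×1! = 172800
prefactor² = (2J+1)×Δ×N² = 6400/7
  k=0: +1/(0!×1!×1!×2!×4!×0!) = 1/48
  k=1: −1/(1!×0!×0!×1!×5!×1!) = -1/120
Σ = 1/80  ⇒  CG² = 6400/7×(1/80)² = 1/7
CG = +√(1/7) = +0.377964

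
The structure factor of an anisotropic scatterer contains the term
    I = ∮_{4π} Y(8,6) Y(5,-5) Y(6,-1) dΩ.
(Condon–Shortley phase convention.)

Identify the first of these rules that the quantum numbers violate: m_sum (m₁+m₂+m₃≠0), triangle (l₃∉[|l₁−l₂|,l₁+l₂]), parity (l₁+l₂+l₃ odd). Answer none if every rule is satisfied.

m₁+m₂+m₃ = 6 − 5 − 1 = 0  ✓
triangle: |8−5|=3 ≤ l₃=6 ≤ 8+5=13  ✓
parity: l₁+l₂+l₃ = 19 is odd  ✗

parity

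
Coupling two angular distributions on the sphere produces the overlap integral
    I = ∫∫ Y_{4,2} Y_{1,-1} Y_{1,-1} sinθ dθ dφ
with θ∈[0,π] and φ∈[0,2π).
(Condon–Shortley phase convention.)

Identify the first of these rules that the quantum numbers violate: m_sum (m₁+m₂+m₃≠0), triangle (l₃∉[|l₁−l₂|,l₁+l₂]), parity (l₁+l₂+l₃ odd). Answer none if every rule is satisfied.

triangle

m₁+m₂+m₃ = 2 − 1 − 1 = 0  ✓
triangle: need |l₁−l₂| ≤ l₃ ≤ l₁+l₂ = [3,5]; l₃=1 is outside  ✗
parity: l₁+l₂+l₃ = 6 is even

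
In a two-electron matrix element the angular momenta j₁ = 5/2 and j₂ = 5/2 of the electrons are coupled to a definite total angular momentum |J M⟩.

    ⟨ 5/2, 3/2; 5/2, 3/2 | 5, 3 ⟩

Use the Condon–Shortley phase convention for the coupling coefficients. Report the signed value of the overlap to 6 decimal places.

√[11·0!5!5!/11! · 4!1!4!1!8!2!] = √(184320)
  +(−1)^0/∏(0,0,1,4,4,1)! = 1/576  (running 1/576)
⟨..|..⟩ = √(184320)·(1/576) = +0.745356

+0.745356  (= +√(5/9))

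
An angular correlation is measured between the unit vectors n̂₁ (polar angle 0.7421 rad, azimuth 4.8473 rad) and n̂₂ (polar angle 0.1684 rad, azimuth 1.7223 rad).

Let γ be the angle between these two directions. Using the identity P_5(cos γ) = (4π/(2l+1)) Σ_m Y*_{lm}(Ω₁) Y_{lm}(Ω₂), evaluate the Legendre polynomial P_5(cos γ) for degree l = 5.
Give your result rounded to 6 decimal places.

Addition theorem: P_5(cos γ) = (4π/11) Σ_m Y*_{lm}(Ω₁) Y_{lm}(Ω₂), m = −5…5:
  term(m=-5) = -0.00000 + 0.00000j   from Y*(Ω₁)=0.04087 - 0.05111j, Y(Ω₂)=-0.00004 - 0.00004j
  term(m=-4) = 0.00026 - 0.00002j   from Y*(Ω₁)=0.19362 + 0.11597j, Y(Ω₂)=0.00094 - 0.00065j
  term(m=-3) = -0.00523 + 0.00026j   from Y*(Ω₁)=-0.16355 + 0.38177j, Y(Ω₂)=0.00554 + 0.01134j
  term(m=-2) = 0.03229 - 0.00107j   from Y*(Ω₁)=-0.34629 - 0.09577j, Y(Ω₂)=-0.08582 + 0.02683j
  term(m=-1) = 0.03427 - 0.00057j   from Y*(Ω₁)=-0.01188 + 0.08752j, Y(Ω₂)=-0.05858 - 0.38367j
  term(m=+0) = -0.28546 + 0.00000j   from Y*(Ω₁)=-0.38228 + 0.00000j, Y(Ω₂)=0.74672 + 0.00000j
  term(m=+1) = 0.03427 + 0.00057j   from Y*(Ω₁)=0.01188 + 0.08752j, Y(Ω₂)=0.05858 - 0.38367j
  term(m=+2) = 0.03229 + 0.00107j   from Y*(Ω₁)=-0.34629 + 0.09577j, Y(Ω₂)=-0.08582 - 0.02683j
  term(m=+3) = -0.00523 - 0.00026j   from Y*(Ω₁)=0.16355 + 0.38177j, Y(Ω₂)=-0.00554 + 0.01134j
  term(m=+4) = 0.00026 + 0.00002j   from Y*(Ω₁)=0.19362 - 0.11597j, Y(Ω₂)=0.00094 + 0.00065j
  term(m=+5) = -0.00000 - 0.00000j   from Y*(Ω₁)=-0.04087 - 0.05111j, Y(Ω₂)=0.00004 - 0.00004j
Accumulated sum -0.16230 - 0.00000j; after 4π/(2l+1) scaling, -0.18541 - 0.00000j ⇒ P_5 = -0.185409

-0.185409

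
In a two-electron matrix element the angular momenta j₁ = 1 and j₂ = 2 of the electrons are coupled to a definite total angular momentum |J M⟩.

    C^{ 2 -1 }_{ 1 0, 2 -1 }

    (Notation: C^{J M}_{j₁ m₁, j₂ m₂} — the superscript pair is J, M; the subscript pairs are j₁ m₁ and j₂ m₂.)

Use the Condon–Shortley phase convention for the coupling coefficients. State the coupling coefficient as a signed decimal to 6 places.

+√(1/6) ≈ +0.408248

√[5·1!1!3!/6! · 1!1!1!3!1!3!] = √(3/2)
  +(−1)^0/∏(0,1,1,1,0,2)! = 1/2  (running 1/2)
  +(−1)^1/∏(1,0,0,0,1,3)! = -1/6  (running 1/3)
⟨..|..⟩ = √(3/2)·(1/3) = +0.408248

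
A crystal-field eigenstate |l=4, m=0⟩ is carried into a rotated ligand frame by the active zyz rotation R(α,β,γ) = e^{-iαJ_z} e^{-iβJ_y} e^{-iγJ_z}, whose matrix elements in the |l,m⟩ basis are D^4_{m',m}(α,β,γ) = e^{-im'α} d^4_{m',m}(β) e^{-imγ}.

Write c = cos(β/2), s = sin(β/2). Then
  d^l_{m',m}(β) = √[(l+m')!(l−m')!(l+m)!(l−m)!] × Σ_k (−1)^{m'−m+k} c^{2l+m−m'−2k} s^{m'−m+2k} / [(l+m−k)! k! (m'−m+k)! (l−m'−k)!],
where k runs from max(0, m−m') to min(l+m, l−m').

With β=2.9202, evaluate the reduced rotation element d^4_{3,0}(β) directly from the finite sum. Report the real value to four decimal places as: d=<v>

d=0.0153

d^4_{3,0}(β=2.9202) via the finite sum:
c=cos(2.920200/2)=0.110470, s=sin(2.920200/2)=0.993879; N=√[5040·1·24·24]=1703.830978
Admissible k: 0..1 (factorial args all ≥0)
  k=0: (−1)^3·1703.8310/(144)·0.1105^5·0.9939^3 = -0.000191
  k=1: (−1)^4·1703.8310/(144)·0.1105^3·0.9939^5 = +0.015469
d^4_{3,0}(2.9202) = -0.000191 +0.015469 = +0.015278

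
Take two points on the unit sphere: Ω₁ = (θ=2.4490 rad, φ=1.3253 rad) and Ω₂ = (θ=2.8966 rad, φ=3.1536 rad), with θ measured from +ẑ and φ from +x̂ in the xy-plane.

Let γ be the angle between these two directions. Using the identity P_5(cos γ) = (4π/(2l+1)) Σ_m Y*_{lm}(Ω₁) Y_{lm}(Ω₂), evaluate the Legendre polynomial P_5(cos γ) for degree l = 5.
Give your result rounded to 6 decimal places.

-0.375740

Expand P_5 via completeness: Σ_{m} conj(Y_{5,m}) at Ω₁ times Y_{5,m} at Ω₂ —
  [-5]  conj(Y_{5,-5})(Ω₁) = 0.04639 + 0.01658j ; Y_{5,-5}(Ω₂) = -0.00039 + 0.00002j ; Δ = -0.00002 - 0.00001j
  [-4]  conj(Y_{5,-4})(Ω₁) = -0.10429 + 0.15616j ; Y_{5,-4}(Ω₂) = -0.00492 + 0.00024j ; Δ = 0.00048 - 0.00079j
  [-3]  conj(Y_{5,-3})(Ω₁) = -0.26198 - 0.28894j ; Y_{5,-3}(Ω₂) = -0.03685 + 0.00133j ; Δ = 0.01004 + 0.01030j
  [-2]  conj(Y_{5,-2})(Ω₁) = 0.36430 - 0.19478j ; Y_{5,-2}(Ω₂) = -0.17633 + 0.00424j ; Δ = -0.06341 + 0.03589j
  [-1]  conj(Y_{5,-1})(Ω₁) = 0.00371 + 0.01482j ; Y_{5,-1}(Ω₂) = -0.49912 + 0.00599j ; Δ = -0.00194 - 0.00738j
  [+0]  conj(Y_{5,0})(Ω₁) = 0.39237 + 0.00000j ; Y_{5,0}(Ω₂) = -0.55862 + 0.00000j ; Δ = -0.21919 + 0.00000j
  [+1]  conj(Y_{5,1})(Ω₁) = -0.00371 + 0.01482j ; Y_{5,1}(Ω₂) = 0.49912 + 0.00599j ; Δ = -0.00194 + 0.00738j
  [+2]  conj(Y_{5,2})(Ω₁) = 0.36430 + 0.19478j ; Y_{5,2}(Ω₂) = -0.17633 - 0.00424j ; Δ = -0.06341 - 0.03589j
  [+3]  conj(Y_{5,3})(Ω₁) = 0.26198 - 0.28894j ; Y_{5,3}(Ω₂) = 0.03685 + 0.00133j ; Δ = 0.01004 - 0.01030j
  [+4]  conj(Y_{5,4})(Ω₁) = -0.10429 - 0.15616j ; Y_{5,4}(Ω₂) = -0.00492 - 0.00024j ; Δ = 0.00048 + 0.00079j
  [+5]  conj(Y_{5,5})(Ω₁) = -0.04639 + 0.01658j ; Y_{5,5}(Ω₂) = 0.00039 + 0.00002j ; Δ = -0.00002 + 0.00001j
Total Σ_m = -0.32890 - 0.00000j. Multiply by 1.142397: -0.37574 - 0.00000j. P_5(cos γ) = -0.375740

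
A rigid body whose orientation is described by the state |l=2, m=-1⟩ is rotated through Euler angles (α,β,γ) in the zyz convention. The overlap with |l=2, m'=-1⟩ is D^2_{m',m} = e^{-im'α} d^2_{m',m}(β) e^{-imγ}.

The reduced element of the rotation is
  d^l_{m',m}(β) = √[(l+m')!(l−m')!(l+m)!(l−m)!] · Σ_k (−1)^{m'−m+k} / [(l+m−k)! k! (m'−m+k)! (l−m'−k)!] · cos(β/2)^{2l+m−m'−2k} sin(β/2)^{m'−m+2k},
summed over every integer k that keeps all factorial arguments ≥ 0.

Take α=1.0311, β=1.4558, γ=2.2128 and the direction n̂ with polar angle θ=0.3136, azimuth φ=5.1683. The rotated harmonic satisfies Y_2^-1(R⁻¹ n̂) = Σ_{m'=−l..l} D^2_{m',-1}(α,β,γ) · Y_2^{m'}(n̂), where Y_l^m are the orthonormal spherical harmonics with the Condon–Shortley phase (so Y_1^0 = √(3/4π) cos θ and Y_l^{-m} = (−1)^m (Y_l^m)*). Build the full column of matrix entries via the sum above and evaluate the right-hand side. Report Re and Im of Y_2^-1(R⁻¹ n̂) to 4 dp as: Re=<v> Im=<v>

Need the full column D^2_{m',-1} for m'=−2..2 at α=1.0311, β=1.4558, γ=2.2128.
cos(β/2)=0.746573, sin(β/2)=0.665303
d^2_{-2,-1}: single k=1 term ⇒ +0.553690;  D = -0.234530-0.501566i
d^2_{-1,-1}: k∈[0..1] ⇒ +0.310663 -0.740126 = -0.429463;  D = +0.427217+0.043861i
d^2_{0,-1}: k∈[0..1] ⇒ -0.678129 +0.538526 = -0.139603;  D = +0.083594-0.111808i
d^2_{1,-1}: k∈[0..1] ⇒ +0.740126 -0.195920 = +0.544206;  D = +0.206446+0.503527i
d^2_{2,-1}: single k=0 term ⇒ -0.439705;  D = -0.434728-0.065970i
Y_2^{m'}(θ=0.3136,φ=5.1683) and Σ D·Y over m':
  (-0.2345-0.5016i)·(-0.0225+0.0291i)  (+0.4272+0.0439i)·(+0.0998+0.2035i)  (+0.0836-0.1118i)·(+0.5407+0.0000i)  (+0.2064+0.5035i)·(-0.0998+0.2035i)  (-0.4347-0.0660i)·(-0.0225-0.0291i)
Y_2^-1(R⁻¹ n̂) = -0.016455+0.041231i

Re=-0.0165 Im=0.0412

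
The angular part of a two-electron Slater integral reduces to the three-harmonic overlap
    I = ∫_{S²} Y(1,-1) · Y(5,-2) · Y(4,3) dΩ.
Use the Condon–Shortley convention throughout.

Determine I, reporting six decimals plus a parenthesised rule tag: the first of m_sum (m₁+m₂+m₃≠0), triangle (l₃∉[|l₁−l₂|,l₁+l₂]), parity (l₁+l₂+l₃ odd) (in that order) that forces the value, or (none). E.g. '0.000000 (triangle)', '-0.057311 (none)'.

0.085055 (none)

Rules hold: Σm=0, L=10 even, 4≤4≤6.
N = 3·11·9 = 297
Δ = 2!·0!·8!/11! = 1/495
Racah Σ t=1..1: t=1:−1/576 = -1/576
⇒ 3j(1 5 4; 0 0 0)² = 5/99, sgn -1
Racah Σ t=2..2: t=2:+1/10080 = 1/10080
⇒ 3j(1 5 4; -1 -2 3)² = 1/165, sgn -1
4πI² = N·(3j₀)²·(3jₘ)² = 1/11
I = +1·√(0.0909091/4π) = 0.08505478
No selection rule forces the value: the integral is nonzero (none).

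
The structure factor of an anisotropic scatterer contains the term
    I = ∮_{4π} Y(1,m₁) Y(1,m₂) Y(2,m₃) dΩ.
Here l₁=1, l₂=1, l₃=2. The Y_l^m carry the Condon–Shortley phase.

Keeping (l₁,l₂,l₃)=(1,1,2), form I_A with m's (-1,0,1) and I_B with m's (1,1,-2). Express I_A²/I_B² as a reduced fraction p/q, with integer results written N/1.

1/2

Shared (l₁,l₂,l₃)=(1,1,2): N and (l;000)² cancel in I_A²/I_B².
A: Δ = 0!·2!·2!/5! = 1/30; Racah Σ t=0..0: t=0:+1/2 = 1/2; ⇒ 3j(1 1 2; -1 0 1)² = 1/10, sgn -1
B: Δ = 0!·2!·2!/5! = 1/30; Racah Σ t=0..0: t=0:+1/4 = 1/4; ⇒ 3j(1 1 2; 1 1 -2)² = 1/5, sgn +1
I_A²/I_B² = (1/10)/(1/5) = 1/2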